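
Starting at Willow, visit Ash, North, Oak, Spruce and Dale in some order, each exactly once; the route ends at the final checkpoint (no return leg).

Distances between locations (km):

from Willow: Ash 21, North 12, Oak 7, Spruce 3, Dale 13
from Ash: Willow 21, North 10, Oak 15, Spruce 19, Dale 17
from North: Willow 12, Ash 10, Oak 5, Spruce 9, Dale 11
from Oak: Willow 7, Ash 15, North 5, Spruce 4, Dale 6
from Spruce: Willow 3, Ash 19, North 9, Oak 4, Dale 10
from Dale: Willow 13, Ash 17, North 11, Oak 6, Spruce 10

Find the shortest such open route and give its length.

There are 5! = 120 possible orderings.
Willow - Ash - North - Oak - Spruce - Dale: 21+10+5+4+10 = 50
Willow - Ash - North - Oak - Dale - Spruce: 21+10+5+6+10 = 52
Willow - Ash - North - Spruce - Oak - Dale: 21+10+9+4+6 = 50
Willow - Ash - North - Spruce - Dale - Oak: 21+10+9+10+6 = 56
Willow - Ash - North - Dale - Oak - Spruce: 21+10+11+6+4 = 52
Willow - Ash - North - Dale - Spruce - Oak: 21+10+11+10+4 = 56
Willow - Ash - Oak - North - Spruce - Dale: 21+15+5+9+10 = 60
Willow - Ash - Oak - North - Dale - Spruce: 21+15+5+11+10 = 62
Willow - Ash - Oak - Spruce - North - Dale: 21+15+4+9+11 = 60
Willow - Ash - Oak - Spruce - Dale - North: 21+15+4+10+11 = 61
Willow - Ash - Oak - Dale - North - Spruce: 21+15+6+11+9 = 62
Willow - Ash - Oak - Dale - Spruce - North: 21+15+6+10+9 = 61
Willow - Ash - Spruce - North - Oak - Dale: 21+19+9+5+6 = 60
Willow - Ash - Spruce - North - Dale - Oak: 21+19+9+11+6 = 66
… (106 more)
Willow - Spruce - Oak - Dale - North - Ash: 3+4+6+11+10 = 34  ← best
The minimum is 34.
One shortest path: Willow → Spruce → Oak → Dale → North → Ash.

Minimum one-way distance = 34 km.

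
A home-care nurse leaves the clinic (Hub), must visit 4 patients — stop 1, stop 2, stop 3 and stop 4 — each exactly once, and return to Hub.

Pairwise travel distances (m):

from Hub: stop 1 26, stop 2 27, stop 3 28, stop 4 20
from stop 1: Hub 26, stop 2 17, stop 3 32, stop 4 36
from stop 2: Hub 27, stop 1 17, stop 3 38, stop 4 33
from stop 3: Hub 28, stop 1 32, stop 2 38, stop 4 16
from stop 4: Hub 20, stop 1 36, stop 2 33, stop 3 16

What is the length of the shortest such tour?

With 4 stops there are 4!/2 = 12 distinct round trips (a route and its reverse cost the same).
Hub→stop 1→stop 2→stop 3→stop 4→Hub: 26+17+38+16+20 = 117
Hub→stop 1→stop 2→stop 4→stop 3→Hub: 26+17+33+16+28 = 120
Hub→stop 1→stop 3→stop 2→stop 4→Hub: 26+32+38+33+20 = 149
Hub→stop 1→stop 3→stop 4→stop 2→Hub: 26+32+16+33+27 = 134
Hub→stop 1→stop 4→stop 2→stop 3→Hub: 26+36+33+38+28 = 161
Hub→stop 1→stop 4→stop 3→stop 2→Hub: 26+36+16+38+27 = 143
Hub→stop 2→stop 1→stop 3→stop 4→Hub: 27+17+32+16+20 = 112
Hub→stop 2→stop 1→stop 4→stop 3→Hub: 27+17+36+16+28 = 124
Hub→stop 2→stop 3→stop 1→stop 4→Hub: 27+38+32+36+20 = 153
Hub→stop 2→stop 4→stop 1→stop 3→Hub: 27+33+36+32+28 = 156
Hub→stop 3→stop 1→stop 2→stop 4→Hub: 28+32+17+33+20 = 130
Hub→stop 3→stop 2→stop 1→stop 4→Hub: 28+38+17+36+20 = 139
The minimum is 112.
One optimal route: Hub → stop 2 → stop 1 → stop 3 → stop 4 → Hub (or its reverse).

Minimum total distance: 112 m.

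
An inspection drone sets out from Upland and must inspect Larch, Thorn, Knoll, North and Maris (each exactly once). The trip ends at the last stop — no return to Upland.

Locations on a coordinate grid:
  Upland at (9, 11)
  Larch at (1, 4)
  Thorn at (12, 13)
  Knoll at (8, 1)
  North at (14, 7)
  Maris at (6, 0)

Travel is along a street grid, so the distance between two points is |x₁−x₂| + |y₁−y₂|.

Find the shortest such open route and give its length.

There are 5! = 120 possible orderings.
Upland → Larch → Thorn → Knoll → North → Maris: 15+20+16+12+15 = 78
Upland → Larch → Thorn → Knoll → Maris → North: 15+20+16+3+15 = 69
Upland → Larch → Thorn → North → Knoll → Maris: 15+20+8+12+3 = 58
Upland → Larch → Thorn → North → Maris → Knoll: 15+20+8+15+3 = 61
Upland → Larch → Thorn → Maris → Knoll → North: 15+20+19+3+12 = 69
Upland → Larch → Thorn → Maris → North → Knoll: 15+20+19+15+12 = 81
Upland → Larch → Knoll → Thorn → North → Maris: 15+10+16+8+15 = 64
Upland → Larch → Knoll → Thorn → Maris → North: 15+10+16+19+15 = 75
Upland → Larch → Knoll → North → Thorn → Maris: 15+10+12+8+19 = 64
Upland → Larch → Knoll → North → Maris → Thorn: 15+10+12+15+19 = 71
Upland → Larch → Knoll → Maris → Thorn → North: 15+10+3+19+8 = 55
Upland → Larch → Knoll → Maris → North → Thorn: 15+10+3+15+8 = 51
Upland → Larch → North → Thorn → Knoll → Maris: 15+16+8+16+3 = 58
Upland → Larch → North → Thorn → Maris → Knoll: 15+16+8+19+3 = 61
… (106 more)
Upland → Thorn → North → Knoll → Maris → Larch: 5+8+12+3+9 = 37  ← best
The minimum is 37.
One shortest path: Upland → Thorn → North → Knoll → Maris → Larch.

Shortest open route: 37.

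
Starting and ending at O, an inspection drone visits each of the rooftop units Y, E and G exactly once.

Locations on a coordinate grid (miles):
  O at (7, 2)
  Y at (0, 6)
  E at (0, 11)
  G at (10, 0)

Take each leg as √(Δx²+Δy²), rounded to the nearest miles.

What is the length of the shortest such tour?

Minimum total distance: 32 miles.

With 3 stops there are 3!/2 = 3 distinct round trips (a route and its reverse cost the same).
O→Y→E→G→O: 8+5+15+4 = 32
O→Y→G→E→O: 8+12+15+11 = 46
O→E→Y→G→O: 11+5+12+4 = 32
The minimum is 32.
One optimal route: O → Y → E → G → O (or its reverse).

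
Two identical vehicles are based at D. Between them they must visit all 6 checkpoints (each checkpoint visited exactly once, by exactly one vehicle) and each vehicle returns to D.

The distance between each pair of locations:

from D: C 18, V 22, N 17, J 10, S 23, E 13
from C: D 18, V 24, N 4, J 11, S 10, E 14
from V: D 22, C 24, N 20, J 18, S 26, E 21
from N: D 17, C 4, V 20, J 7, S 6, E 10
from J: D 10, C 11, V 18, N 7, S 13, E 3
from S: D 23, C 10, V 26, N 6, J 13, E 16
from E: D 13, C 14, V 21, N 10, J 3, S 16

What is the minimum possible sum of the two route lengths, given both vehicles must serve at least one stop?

Check every non-empty split of the stops between the two vehicles; for each half take its own optimal tour:
  {C} + {V, N, J, S, E}: 36 + 77 = 113
  {V} + {C, N, J, S, E}: 44 + 57 = 101
  {C, V} + {N, J, S, E}: 64 + 52 = 116
  {N} + {C, V, J, S, E}: 34 + 85 = 119
  {C, N} + {V, J, S, E}: 39 + 77 = 116
  {V, N} + {C, J, S, E}: 59 + 57 = 116
  … (31 splits in total)
Best: vehicle 1 D → V → D = 44; vehicle 2 D → C → N → S → J → E → D = 57; combined 101.

Minimum combined distance: 101.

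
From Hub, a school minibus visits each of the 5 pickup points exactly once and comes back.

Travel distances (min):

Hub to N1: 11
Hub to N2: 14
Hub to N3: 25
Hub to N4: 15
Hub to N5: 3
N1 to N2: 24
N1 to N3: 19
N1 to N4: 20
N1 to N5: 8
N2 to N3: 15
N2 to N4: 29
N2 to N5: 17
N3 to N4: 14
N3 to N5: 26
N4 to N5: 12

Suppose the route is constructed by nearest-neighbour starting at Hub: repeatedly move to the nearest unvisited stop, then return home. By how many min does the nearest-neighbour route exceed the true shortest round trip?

Excess over optimum: 13 min.

From Hub: N5=3, N1=11, N2=14, N4=15, N3=25 → choose N5 (3).
From N5: N1=8, N4=12, N2=17, N3=26 → choose N1 (8).
From N1: N3=19, N4=20, N2=24 → choose N3 (19).
From N3: N4=14, N2=15 → choose N4 (14).
From N4: N2=29 → choose N2 (29).
NN route Hub → N5 → N1 → N3 → N4 → N2 → Hub costs 87.
Optimal: Hub → N1 → N5 → N4 → N3 → N2 → Hub costs 74 (by enumerating all 60 distinct tours).
Excess = 87 − 74 = 13.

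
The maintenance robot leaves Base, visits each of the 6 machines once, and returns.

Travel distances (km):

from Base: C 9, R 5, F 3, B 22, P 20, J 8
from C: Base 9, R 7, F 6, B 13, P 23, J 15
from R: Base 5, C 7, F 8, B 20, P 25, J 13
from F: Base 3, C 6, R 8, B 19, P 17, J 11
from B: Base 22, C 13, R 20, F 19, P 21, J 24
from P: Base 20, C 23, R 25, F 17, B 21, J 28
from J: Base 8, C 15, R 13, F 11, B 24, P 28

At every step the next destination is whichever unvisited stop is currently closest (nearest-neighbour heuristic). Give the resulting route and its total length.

94 km along Base → F → C → R → J → B → P → Base.

Base → [F:3 / R:5 / J:8 / C:9 / P:20 / B:22] → F (3)
F → [C:6 / R:8 / J:11 / P:17 / B:19] → C (6)
C → [R:7 / B:13 / J:15 / P:23] → R (7)
R → [J:13 / B:20 / P:25] → J (13)
J → [B:24 / P:28] → B (24)
B → [P:21] → P (21)
Return P→Base: 20.
Total = 3 + 6 + 7 + 13 + 24 + 21 + 20 = 94.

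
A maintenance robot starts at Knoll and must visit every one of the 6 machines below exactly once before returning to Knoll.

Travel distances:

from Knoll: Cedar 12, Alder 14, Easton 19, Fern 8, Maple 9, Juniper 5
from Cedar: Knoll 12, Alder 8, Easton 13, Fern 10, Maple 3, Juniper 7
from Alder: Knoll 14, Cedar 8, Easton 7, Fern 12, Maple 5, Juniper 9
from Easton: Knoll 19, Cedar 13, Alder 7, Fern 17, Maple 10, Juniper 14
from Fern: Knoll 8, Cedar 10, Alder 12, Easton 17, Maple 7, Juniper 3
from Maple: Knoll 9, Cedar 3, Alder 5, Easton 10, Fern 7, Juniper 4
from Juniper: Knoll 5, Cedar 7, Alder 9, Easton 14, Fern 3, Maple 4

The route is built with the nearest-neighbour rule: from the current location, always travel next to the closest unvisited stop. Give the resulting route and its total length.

52 along Knoll → Juniper → Fern → Maple → Cedar → Alder → Easton → Knoll.

Knoll → [Juniper:5 / Fern:8 / Maple:9 / Cedar:12 / Alder:14 / Easton:19] → Juniper (5)
Juniper → [Fern:3 / Maple:4 / Cedar:7 / Alder:9 / Easton:14] → Fern (3)
Fern → [Maple:7 / Cedar:10 / Alder:12 / Easton:17] → Maple (7)
Maple → [Cedar:3 / Alder:5 / Easton:10] → Cedar (3)
Cedar → [Alder:8 / Easton:13] → Alder (8)
Alder → [Easton:7] → Easton (7)
Return Easton→Knoll: 19.
Total = 5 + 3 + 7 + 3 + 8 + 7 + 19 = 52.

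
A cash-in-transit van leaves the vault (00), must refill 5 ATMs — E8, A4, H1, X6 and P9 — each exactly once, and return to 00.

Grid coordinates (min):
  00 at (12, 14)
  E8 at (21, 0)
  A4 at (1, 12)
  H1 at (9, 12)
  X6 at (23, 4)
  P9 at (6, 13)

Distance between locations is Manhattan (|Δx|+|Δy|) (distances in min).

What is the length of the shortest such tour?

Shortest round trip = 72 min.

00-E8-A4-H1-X6-P9-00: 23+32+8+22+26+7 = 118
00-E8-A4-H1-P9-X6-00: 23+32+8+4+26+21 = 114
00-E8-A4-X6-H1-P9-00: 23+32+30+22+4+7 = 118
00-E8-A4-X6-P9-H1-00: 23+32+30+26+4+5 = 120
00-E8-A4-P9-H1-X6-00: 23+32+6+4+22+21 = 108
00-E8-A4-P9-X6-H1-00: 23+32+6+26+22+5 = 114
00-E8-H1-A4-X6-P9-00: 23+24+8+30+26+7 = 118
00-E8-H1-A4-P9-X6-00: 23+24+8+6+26+21 = 108
00-E8-H1-X6-A4-P9-00: 23+24+22+30+6+7 = 112
00-E8-H1-X6-P9-A4-00: 23+24+22+26+6+13 = 114
00-E8-H1-P9-A4-X6-00: 23+24+4+6+30+21 = 108
00-E8-H1-P9-X6-A4-00: 23+24+4+26+30+13 = 120
00-E8-X6-A4-H1-P9-00: 23+6+30+8+4+7 = 78
00-E8-X6-A4-P9-H1-00: 23+6+30+6+4+5 = 74
… (46 more)
00-E8-X6-H1-A4-P9-00: 23+6+22+8+6+7 = 72  ← best
The minimum is 72.
One optimal route: 00 → E8 → X6 → H1 → A4 → P9 → 00 (or its reverse).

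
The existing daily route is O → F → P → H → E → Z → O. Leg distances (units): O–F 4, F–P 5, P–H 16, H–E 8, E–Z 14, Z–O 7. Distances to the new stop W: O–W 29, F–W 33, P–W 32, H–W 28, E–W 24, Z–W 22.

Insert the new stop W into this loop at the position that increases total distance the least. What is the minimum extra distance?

Minimum extra distance: 32, inserting W between E and Z.

Insertion cost between consecutive stops i–j is d(i,W) + d(W,j) − d(i,j):
  between O and F: 29 + 33 − 4 = 58
  between F and P: 33 + 32 − 5 = 60
  between P and H: 32 + 28 − 16 = 44
  between H and E: 28 + 24 − 8 = 44
  between E and Z: 24 + 22 − 14 = 32
  between Z and O: 22 + 29 − 7 = 44
Cheapest insertion is between E and Z, adding 32.
New total = 54 + 32 = 86.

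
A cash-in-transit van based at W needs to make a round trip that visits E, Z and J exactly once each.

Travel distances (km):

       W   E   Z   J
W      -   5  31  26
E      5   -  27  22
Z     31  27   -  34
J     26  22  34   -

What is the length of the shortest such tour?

W → E → Z → J → W: 5+27+34+26 = 92
W → E → J → Z → W: 5+22+34+31 = 92
W → Z → E → J → W: 31+27+22+26 = 106
The minimum is 92.
One optimal route: W → E → Z → J → W (or its reverse).

92 km — the shortest possible round trip.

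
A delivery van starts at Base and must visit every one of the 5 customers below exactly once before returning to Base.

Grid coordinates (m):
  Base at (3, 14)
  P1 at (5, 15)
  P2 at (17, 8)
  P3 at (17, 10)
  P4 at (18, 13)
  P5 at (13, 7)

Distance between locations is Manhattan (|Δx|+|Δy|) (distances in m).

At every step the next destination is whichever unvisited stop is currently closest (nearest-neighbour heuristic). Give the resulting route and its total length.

46 m along Base → P1 → P4 → P3 → P2 → P5 → Base.

Base → [P1:3 / P4:16 / P5:17 / P3:18 / P2:20] → P1 (3)
P1 → [P4:15 / P5:16 / P3:17 / P2:19] → P4 (15)
P4 → [P3:4 / P2:6 / P5:11] → P3 (4)
P3 → [P2:2 / P5:7] → P2 (2)
P2 → [P5:5] → P5 (5)
Return P5→Base: 17.
Total = 3 + 15 + 4 + 2 + 5 + 17 = 46.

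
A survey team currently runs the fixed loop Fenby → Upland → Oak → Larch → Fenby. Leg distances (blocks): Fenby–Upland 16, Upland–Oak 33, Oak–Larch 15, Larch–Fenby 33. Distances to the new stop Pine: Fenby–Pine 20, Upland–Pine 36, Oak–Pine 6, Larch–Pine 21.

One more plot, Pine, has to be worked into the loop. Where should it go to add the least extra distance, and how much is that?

Adding 8 blocks by placing Pine on the Larch–Fenby leg.

Insertion cost between consecutive stops i–j is d(i,Pine) + d(Pine,j) − d(i,j):
  between Fenby and Upland: 20 + 36 − 16 = 40
  between Upland and Oak: 36 + 6 − 33 = 9
  between Oak and Larch: 6 + 21 − 15 = 12
  between Larch and Fenby: 21 + 20 − 33 = 8
Cheapest insertion is between Larch and Fenby, adding 8.
New total = 97 + 8 = 105.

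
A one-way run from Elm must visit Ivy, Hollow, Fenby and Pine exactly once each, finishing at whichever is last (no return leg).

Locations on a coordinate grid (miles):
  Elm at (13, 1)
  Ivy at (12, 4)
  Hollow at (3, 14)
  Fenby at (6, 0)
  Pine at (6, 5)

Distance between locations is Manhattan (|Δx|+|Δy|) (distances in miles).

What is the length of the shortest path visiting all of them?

There are 4! = 24 possible orderings.
Elm - Ivy - Hollow - Fenby - Pine: 4+19+17+5 = 45
Elm - Ivy - Hollow - Pine - Fenby: 4+19+12+5 = 40
Elm - Ivy - Fenby - Hollow - Pine: 4+10+17+12 = 43
Elm - Ivy - Fenby - Pine - Hollow: 4+10+5+12 = 31
Elm - Ivy - Pine - Hollow - Fenby: 4+7+12+17 = 40
Elm - Ivy - Pine - Fenby - Hollow: 4+7+5+17 = 33
Elm - Hollow - Ivy - Fenby - Pine: 23+19+10+5 = 57
Elm - Hollow - Ivy - Pine - Fenby: 23+19+7+5 = 54
Elm - Hollow - Fenby - Ivy - Pine: 23+17+10+7 = 57
Elm - Hollow - Fenby - Pine - Ivy: 23+17+5+7 = 52
Elm - Hollow - Pine - Ivy - Fenby: 23+12+7+10 = 52
Elm - Hollow - Pine - Fenby - Ivy: 23+12+5+10 = 50
Elm - Fenby - Ivy - Hollow - Pine: 8+10+19+12 = 49
Elm - Fenby - Ivy - Pine - Hollow: 8+10+7+12 = 37
… (10 more)
The minimum is 31.
One shortest path: Elm → Ivy → Fenby → Pine → Hollow.

Minimum one-way distance = 31 miles.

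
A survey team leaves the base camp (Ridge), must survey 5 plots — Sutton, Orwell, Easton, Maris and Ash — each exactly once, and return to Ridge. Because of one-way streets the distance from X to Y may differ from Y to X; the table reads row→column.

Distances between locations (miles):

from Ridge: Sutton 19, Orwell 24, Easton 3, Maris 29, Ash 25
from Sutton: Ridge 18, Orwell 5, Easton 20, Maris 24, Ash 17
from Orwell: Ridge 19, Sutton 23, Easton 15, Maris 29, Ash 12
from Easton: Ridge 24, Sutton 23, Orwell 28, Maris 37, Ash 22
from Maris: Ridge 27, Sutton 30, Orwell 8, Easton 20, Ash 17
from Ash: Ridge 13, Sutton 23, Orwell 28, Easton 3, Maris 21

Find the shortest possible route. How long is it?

Minimum total distance: 83 miles.

Ridge - Sutton - Orwell - Easton - Maris - Ash - Ridge: 19+5+15+37+17+13 = 106
Ridge - Sutton - Orwell - Easton - Ash - Maris - Ridge: 19+5+15+22+21+27 = 109
Ridge - Sutton - Orwell - Maris - Easton - Ash - Ridge: 19+5+29+20+22+13 = 108
Ridge - Sutton - Orwell - Maris - Ash - Easton - Ridge: 19+5+29+17+3+24 = 97
Ridge - Sutton - Orwell - Ash - Easton - Maris - Ridge: 19+5+12+3+37+27 = 103
Ridge - Sutton - Orwell - Ash - Maris - Easton - Ridge: 19+5+12+21+20+24 = 101
Ridge - Sutton - Easton - Orwell - Maris - Ash - Ridge: 19+20+28+29+17+13 = 126
Ridge - Sutton - Easton - Orwell - Ash - Maris - Ridge: 19+20+28+12+21+27 = 127
Ridge - Sutton - Easton - Maris - Orwell - Ash - Ridge: 19+20+37+8+12+13 = 109
Ridge - Sutton - Easton - Maris - Ash - Orwell - Ridge: 19+20+37+17+28+19 = 140
Ridge - Sutton - Easton - Ash - Orwell - Maris - Ridge: 19+20+22+28+29+27 = 145
Ridge - Sutton - Easton - Ash - Maris - Orwell - Ridge: 19+20+22+21+8+19 = 109
Ridge - Sutton - Maris - Orwell - Easton - Ash - Ridge: 19+24+8+15+22+13 = 101
Ridge - Sutton - Maris - Orwell - Ash - Easton - Ridge: 19+24+8+12+3+24 = 90
… (106 more)
Ridge - Easton - Sutton - Maris - Orwell - Ash - Ridge: 3+23+24+8+12+13 = 83  ← best
The minimum is 83.
One optimal route: Ridge → Easton → Sutton → Maris → Orwell → Ash → Ridge.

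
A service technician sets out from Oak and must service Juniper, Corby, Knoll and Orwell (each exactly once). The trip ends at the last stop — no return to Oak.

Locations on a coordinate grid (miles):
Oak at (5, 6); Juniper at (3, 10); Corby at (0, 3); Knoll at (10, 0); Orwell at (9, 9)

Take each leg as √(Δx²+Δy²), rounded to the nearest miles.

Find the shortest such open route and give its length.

29 miles — the minimum one-way total.

There are 4! = 24 possible orderings.
Oak - Juniper - Corby - Knoll - Orwell: 4+8+10+9 = 31
Oak - Juniper - Corby - Orwell - Knoll: 4+8+11+9 = 32
Oak - Juniper - Knoll - Corby - Orwell: 4+12+10+11 = 37
Oak - Juniper - Knoll - Orwell - Corby: 4+12+9+11 = 36
Oak - Juniper - Orwell - Corby - Knoll: 4+6+11+10 = 31
Oak - Juniper - Orwell - Knoll - Corby: 4+6+9+10 = 29
Oak - Corby - Juniper - Knoll - Orwell: 6+8+12+9 = 35
Oak - Corby - Juniper - Orwell - Knoll: 6+8+6+9 = 29
Oak - Corby - Knoll - Juniper - Orwell: 6+10+12+6 = 34
Oak - Corby - Knoll - Orwell - Juniper: 6+10+9+6 = 31
Oak - Corby - Orwell - Juniper - Knoll: 6+11+6+12 = 35
Oak - Corby - Orwell - Knoll - Juniper: 6+11+9+12 = 38
Oak - Knoll - Juniper - Corby - Orwell: 8+12+8+11 = 39
Oak - Knoll - Juniper - Orwell - Corby: 8+12+6+11 = 37
… (10 more)
The minimum is 29.
One shortest path: Oak → Juniper → Orwell → Knoll → Corby.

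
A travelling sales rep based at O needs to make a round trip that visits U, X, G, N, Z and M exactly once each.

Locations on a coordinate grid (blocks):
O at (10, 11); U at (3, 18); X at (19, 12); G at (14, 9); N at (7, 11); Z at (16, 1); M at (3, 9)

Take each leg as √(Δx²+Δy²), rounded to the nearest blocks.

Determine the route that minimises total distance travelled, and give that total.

O → U → X → G → N → Z → M → O: 10+17+6+7+13+15+7 = 75
O → U → X → G → N → M → Z → O: 10+17+6+7+4+15+12 = 71
O → U → X → G → Z → N → M → O: 10+17+6+8+13+4+7 = 65
O → U → X → G → Z → M → N → O: 10+17+6+8+15+4+3 = 63
O → U → X → G → M → N → Z → O: 10+17+6+11+4+13+12 = 73
O → U → X → G → M → Z → N → O: 10+17+6+11+15+13+3 = 75
O → U → X → N → G → Z → M → O: 10+17+12+7+8+15+7 = 76
O → U → X → N → G → M → Z → O: 10+17+12+7+11+15+12 = 84
… (352 more)
O → G → X → Z → M → U → N → O: 4+6+11+15+9+8+3 = 56  ← best
The minimum is 56.
One optimal route: O → G → X → Z → M → U → N → O (or its reverse).

56 blocks — the shortest possible round trip.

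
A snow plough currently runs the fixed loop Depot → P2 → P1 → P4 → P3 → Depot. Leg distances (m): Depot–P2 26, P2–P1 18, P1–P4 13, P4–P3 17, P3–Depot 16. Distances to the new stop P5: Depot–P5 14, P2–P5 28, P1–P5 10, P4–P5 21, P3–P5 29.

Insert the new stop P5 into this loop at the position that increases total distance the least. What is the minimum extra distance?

Adding 16 m by placing P5 on the Depot–P2 leg.

Insertion cost between consecutive stops i–j is d(i,P5) + d(P5,j) − d(i,j):
  between Depot and P2: 14 + 28 − 26 = 16
  between P2 and P1: 28 + 10 − 18 = 20
  between P1 and P4: 10 + 21 − 13 = 18
  between P4 and P3: 21 + 29 − 17 = 33
  between P3 and Depot: 29 + 14 − 16 = 27
Cheapest insertion is between Depot and P2, adding 16.
New total = 90 + 16 = 106.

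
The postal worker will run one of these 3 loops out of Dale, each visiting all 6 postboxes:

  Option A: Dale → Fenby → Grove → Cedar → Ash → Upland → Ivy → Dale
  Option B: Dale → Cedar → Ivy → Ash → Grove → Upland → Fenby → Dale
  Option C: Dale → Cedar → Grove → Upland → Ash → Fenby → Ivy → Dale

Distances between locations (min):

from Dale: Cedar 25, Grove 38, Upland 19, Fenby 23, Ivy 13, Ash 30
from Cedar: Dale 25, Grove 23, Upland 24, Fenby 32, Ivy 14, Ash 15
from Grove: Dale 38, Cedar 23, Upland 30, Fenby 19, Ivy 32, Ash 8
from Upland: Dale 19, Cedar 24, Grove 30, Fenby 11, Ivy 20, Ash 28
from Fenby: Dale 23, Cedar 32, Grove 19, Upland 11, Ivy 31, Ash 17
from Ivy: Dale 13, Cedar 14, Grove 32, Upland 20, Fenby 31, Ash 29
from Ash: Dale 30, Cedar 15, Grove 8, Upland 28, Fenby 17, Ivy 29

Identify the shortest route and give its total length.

Option A: 23 + 19 + 23 + 15 + 28 + 20 + 13 = 141
Option B: 25 + 14 + 29 + 8 + 30 + 11 + 23 = 140
Option C: 25 + 23 + 30 + 28 + 17 + 31 + 13 = 167

140 min — Option B is the shortest.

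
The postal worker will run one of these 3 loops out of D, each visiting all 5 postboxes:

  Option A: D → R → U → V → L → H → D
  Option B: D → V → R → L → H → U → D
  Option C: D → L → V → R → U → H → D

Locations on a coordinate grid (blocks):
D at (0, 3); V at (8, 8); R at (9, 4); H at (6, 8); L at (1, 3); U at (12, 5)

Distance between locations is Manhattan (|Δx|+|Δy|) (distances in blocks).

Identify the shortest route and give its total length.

42 blocks — Option C is the shortest.

Option A: 10 + 4 + 7 + 12 + 10 + 11 = 54
Option B: 13 + 5 + 9 + 10 + 9 + 14 = 60
Option C: 1 + 12 + 5 + 4 + 9 + 11 = 42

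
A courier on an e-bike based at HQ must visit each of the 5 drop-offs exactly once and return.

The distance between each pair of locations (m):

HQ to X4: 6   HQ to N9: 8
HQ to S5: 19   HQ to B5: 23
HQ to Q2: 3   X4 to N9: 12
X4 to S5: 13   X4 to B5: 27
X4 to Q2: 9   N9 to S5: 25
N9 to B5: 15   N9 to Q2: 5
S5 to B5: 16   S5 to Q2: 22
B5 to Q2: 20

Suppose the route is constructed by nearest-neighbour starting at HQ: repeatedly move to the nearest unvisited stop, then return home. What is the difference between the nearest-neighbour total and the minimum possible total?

HQ: Q2=3, X4=6, N9=8, S5=19, B5=23 ⇒ Q2
Q2: N9=5, X4=9, B5=20, S5=22 ⇒ N9
N9: X4=12, B5=15, S5=25 ⇒ X4
X4: S5=13, B5=27 ⇒ S5
S5: B5=16 ⇒ B5
NN route HQ → Q2 → N9 → X4 → S5 → B5 → HQ costs 72.
Optimal: HQ → X4 → S5 → B5 → N9 → Q2 → HQ costs 58 (by enumerating all 60 distinct tours).
Excess = 72 − 58 = 14.

The nearest-neighbour route is 14 m longer than optimal.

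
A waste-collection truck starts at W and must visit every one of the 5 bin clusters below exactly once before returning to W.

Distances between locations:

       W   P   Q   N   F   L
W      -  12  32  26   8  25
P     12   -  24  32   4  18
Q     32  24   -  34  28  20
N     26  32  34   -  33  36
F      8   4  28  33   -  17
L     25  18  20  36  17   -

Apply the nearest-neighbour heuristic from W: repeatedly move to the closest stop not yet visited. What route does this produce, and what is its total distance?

From W: distances to unvisited — F=8, P=12, L=25, N=26, Q=32. Nearest is F (8).
From F: distances to unvisited — P=4, L=17, Q=28, N=33. Nearest is P (4).
From P: distances to unvisited — L=18, Q=24, N=32. Nearest is L (18).
From L: distances to unvisited — Q=20, N=36. Nearest is Q (20).
From Q: distances to unvisited — N=34. Nearest is N (34).
Return N→W: 26.
Total = 8 + 4 + 18 + 20 + 34 + 26 = 110.

110 along W → F → P → L → Q → N → W.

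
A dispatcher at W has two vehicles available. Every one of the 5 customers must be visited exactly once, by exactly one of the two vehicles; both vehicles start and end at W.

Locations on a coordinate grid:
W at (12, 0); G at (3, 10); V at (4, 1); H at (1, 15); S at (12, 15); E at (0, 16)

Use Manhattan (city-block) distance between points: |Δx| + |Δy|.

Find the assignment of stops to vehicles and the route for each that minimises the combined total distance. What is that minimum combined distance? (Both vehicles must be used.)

Minimum combined distance: 74.

Check every non-empty split of the stops between the two vehicles; for each half take its own optimal tour:
  {G} + {V, H, S, E}: 38 + 56 = 94
  {V} + {G, H, S, E}: 18 + 56 = 74
  {G, V} + {H, S, E}: 38 + 56 = 94
  {H} + {G, V, S, E}: 52 + 56 = 108
  {G, H} + {V, S, E}: 52 + 56 = 108
  {V, H} + {G, S, E}: 52 + 56 = 108
  … (15 splits in total)
Best: vehicle 1 W → V → W = 18; vehicle 2 W → G → H → E → S → W = 56; combined 74.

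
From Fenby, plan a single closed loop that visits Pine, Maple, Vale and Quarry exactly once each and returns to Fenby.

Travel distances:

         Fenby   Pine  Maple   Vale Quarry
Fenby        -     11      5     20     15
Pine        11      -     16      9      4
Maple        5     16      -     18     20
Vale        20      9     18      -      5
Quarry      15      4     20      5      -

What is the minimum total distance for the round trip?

There are 12 distinct closed tours to check (reversals are equivalent).
Fenby→Pine→Maple→Vale→Quarry→Fenby: 11+16+18+5+15 = 65
Fenby→Pine→Maple→Quarry→Vale→Fenby: 11+16+20+5+20 = 72
Fenby→Pine→Vale→Maple→Quarry→Fenby: 11+9+18+20+15 = 73
Fenby→Pine→Vale→Quarry→Maple→Fenby: 11+9+5+20+5 = 50
Fenby→Pine→Quarry→Maple→Vale→Fenby: 11+4+20+18+20 = 73
Fenby→Pine→Quarry→Vale→Maple→Fenby: 11+4+5+18+5 = 43
Fenby→Maple→Pine→Vale→Quarry→Fenby: 5+16+9+5+15 = 50
Fenby→Maple→Pine→Quarry→Vale→Fenby: 5+16+4+5+20 = 50
Fenby→Maple→Vale→Pine→Quarry→Fenby: 5+18+9+4+15 = 51
Fenby→Maple→Quarry→Pine→Vale→Fenby: 5+20+4+9+20 = 58
Fenby→Vale→Pine→Maple→Quarry→Fenby: 20+9+16+20+15 = 80
Fenby→Vale→Maple→Pine→Quarry→Fenby: 20+18+16+4+15 = 73
The minimum is 43.
One optimal route: Fenby → Pine → Quarry → Vale → Maple → Fenby (or its reverse).

Minimum total distance: 43.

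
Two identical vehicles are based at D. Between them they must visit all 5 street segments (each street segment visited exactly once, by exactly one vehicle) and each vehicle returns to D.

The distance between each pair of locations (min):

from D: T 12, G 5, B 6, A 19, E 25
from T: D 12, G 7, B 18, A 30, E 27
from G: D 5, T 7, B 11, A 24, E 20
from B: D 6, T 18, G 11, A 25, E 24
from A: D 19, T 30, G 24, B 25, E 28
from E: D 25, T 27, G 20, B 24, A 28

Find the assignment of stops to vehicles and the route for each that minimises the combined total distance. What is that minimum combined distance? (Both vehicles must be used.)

Minimum combined distance: 98 min.

There are 2^4 − 1 = 15 ways to divide the 5 stops into two non-empty groups. For each, the best each vehicle can do is its own shortest tour through its group:
  {T} + {G, B, A, E}: 24 + 84 = 108
  {G} + {T, B, A, E}: 10 + 98 = 108
  {T, G} + {B, A, E}: 24 + 77 = 101
  {B} + {T, G, A, E}: 12 + 86 = 98
  {T, B} + {G, A, E}: 36 + 72 = 108
  {G, B} + {T, A, E}: 22 + 86 = 108
  … (15 splits in total)
Best: vehicle 1 D → B → D = 12; vehicle 2 D → T → G → E → A → D = 86; combined 98.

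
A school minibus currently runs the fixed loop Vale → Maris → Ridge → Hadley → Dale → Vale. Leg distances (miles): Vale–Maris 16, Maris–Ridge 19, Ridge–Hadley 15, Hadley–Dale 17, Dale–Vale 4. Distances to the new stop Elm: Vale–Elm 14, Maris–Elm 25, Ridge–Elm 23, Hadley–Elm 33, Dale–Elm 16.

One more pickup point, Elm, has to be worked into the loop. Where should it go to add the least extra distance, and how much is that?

+23 miles — insert Elm between Vale and Maris.

Insertion cost between consecutive stops i–j is d(i,Elm) + d(Elm,j) − d(i,j):
  between Vale and Maris: 14 + 25 − 16 = 23
  between Maris and Ridge: 25 + 23 − 19 = 29
  between Ridge and Hadley: 23 + 33 − 15 = 41
  between Hadley and Dale: 33 + 16 − 17 = 32
  between Dale and Vale: 16 + 14 − 4 = 26
Cheapest insertion is between Vale and Maris, adding 23.
New total = 71 + 23 = 94.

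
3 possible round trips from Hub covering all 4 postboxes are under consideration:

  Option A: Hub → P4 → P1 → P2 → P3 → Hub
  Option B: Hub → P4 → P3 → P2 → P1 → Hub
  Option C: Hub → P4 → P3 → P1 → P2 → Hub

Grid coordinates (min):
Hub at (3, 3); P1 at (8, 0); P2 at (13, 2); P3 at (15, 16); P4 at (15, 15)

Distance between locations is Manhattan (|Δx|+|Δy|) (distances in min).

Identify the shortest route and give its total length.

Option A: 24 + 22 + 7 + 16 + 25 = 94
Option B: 24 + 1 + 16 + 7 + 8 = 56
Option C: 24 + 1 + 23 + 7 + 11 = 66

Shortest is Option B, total 56 min.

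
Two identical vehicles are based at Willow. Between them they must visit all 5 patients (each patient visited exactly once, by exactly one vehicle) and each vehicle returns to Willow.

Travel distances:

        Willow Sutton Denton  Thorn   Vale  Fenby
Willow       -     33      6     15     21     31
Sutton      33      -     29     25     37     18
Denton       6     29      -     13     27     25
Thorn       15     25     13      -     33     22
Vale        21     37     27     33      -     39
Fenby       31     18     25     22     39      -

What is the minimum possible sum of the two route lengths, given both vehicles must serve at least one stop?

There are 2^4 − 1 = 15 ways to divide the 5 stops into two non-empty groups. For each, the best each vehicle can do is its own shortest tour through its group:
  {Sutton} + {Denton, Thorn, Vale, Fenby}: 66 + 101 = 167
  {Denton} + {Sutton, Thorn, Vale, Fenby}: 12 + 113 = 125
  {Sutton, Denton} + {Thorn, Vale, Fenby}: 68 + 97 = 165
  {Thorn} + {Sutton, Denton, Vale, Fenby}: 30 + 107 = 137
  {Sutton, Thorn} + {Denton, Vale, Fenby}: 73 + 91 = 164
  {Denton, Thorn} + {Sutton, Vale, Fenby}: 34 + 107 = 141
  … (15 splits in total)
Best: vehicle 1 Willow → Denton → Willow = 12; vehicle 2 Willow → Thorn → Fenby → Sutton → Vale → Willow = 113; combined 125.

Minimum combined distance: 125.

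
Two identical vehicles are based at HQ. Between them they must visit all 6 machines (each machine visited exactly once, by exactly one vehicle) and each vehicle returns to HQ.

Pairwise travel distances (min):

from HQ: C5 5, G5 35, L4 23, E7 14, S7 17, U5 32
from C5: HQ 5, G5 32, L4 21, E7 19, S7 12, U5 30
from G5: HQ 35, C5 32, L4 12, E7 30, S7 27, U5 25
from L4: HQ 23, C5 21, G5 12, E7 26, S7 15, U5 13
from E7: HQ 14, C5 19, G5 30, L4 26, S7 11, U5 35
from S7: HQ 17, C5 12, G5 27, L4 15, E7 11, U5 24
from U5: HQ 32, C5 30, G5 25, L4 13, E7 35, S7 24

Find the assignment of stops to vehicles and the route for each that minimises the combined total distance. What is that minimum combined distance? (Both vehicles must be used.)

Minimum combined distance: 119 min.

Try each way of splitting the stops between the two vehicles (each non-empty) and, for each split, find the best tour for each vehicle:
  {C5} + {G5, L4, E7, S7, U5}: 10 + 109 = 119
  {G5} + {C5, L4, E7, S7, U5}: 70 + 88 = 158
  {C5, G5} + {L4, E7, S7, U5}: 72 + 85 = 157
  {L4} + {C5, G5, E7, S7, U5}: 46 + 110 = 156
  {C5, L4} + {G5, E7, S7, U5}: 49 + 109 = 158
  {G5, L4} + {C5, E7, S7, U5}: 70 + 84 = 154
  … (31 splits in total)
Best: vehicle 1 HQ → C5 → HQ = 10; vehicle 2 HQ → G5 → L4 → U5 → S7 → E7 → HQ = 109; combined 119.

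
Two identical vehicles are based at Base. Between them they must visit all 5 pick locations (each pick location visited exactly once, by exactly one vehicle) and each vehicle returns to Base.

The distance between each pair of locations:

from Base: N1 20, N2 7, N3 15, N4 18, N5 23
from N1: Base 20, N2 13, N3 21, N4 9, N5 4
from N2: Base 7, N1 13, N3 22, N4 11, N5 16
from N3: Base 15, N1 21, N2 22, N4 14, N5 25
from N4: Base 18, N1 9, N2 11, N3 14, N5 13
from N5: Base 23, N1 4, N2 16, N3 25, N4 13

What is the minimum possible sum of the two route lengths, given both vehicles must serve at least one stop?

79 — the smallest possible combined total.

There are 2^4 − 1 = 15 ways to divide the 5 stops into two non-empty groups. For each, the best each vehicle can do is its own shortest tour through its group:
  {N1} + {N2, N3, N4, N5}: 40 + 65 = 105
  {N2} + {N1, N3, N4, N5}: 14 + 65 = 79
  {N1, N2} + {N3, N4, N5}: 40 + 65 = 105
  {N3} + {N1, N2, N4, N5}: 30 + 54 = 84
  {N1, N3} + {N2, N4, N5}: 56 + 54 = 110
  {N2, N3} + {N1, N4, N5}: 44 + 54 = 98
  … (15 splits in total)
Best: vehicle 1 Base → N2 → Base = 14; vehicle 2 Base → N3 → N4 → N1 → N5 → Base = 65; combined 79.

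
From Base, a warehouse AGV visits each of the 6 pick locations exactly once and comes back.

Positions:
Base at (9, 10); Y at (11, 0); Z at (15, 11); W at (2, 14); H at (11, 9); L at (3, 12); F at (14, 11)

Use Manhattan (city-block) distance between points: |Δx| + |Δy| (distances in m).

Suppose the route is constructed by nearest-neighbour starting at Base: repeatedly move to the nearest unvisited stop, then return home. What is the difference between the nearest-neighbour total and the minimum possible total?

Excess over optimum: 6 m.

From Base: H=3, F=6, Z=7, L=8, W=11, Y=12 → choose H (3).
From H: F=5, Z=6, Y=9, L=11, W=14 → choose F (5).
From F: Z=1, L=12, Y=14, W=15 → choose Z (1).
From Z: L=13, Y=15, W=16 → choose L (13).
From L: W=3, Y=20 → choose W (3).
From W: Y=23 → choose Y (23).
NN route Base → H → F → Z → L → W → Y → Base costs 60.
Optimal: Base → Y → H → Z → F → W → L → Base costs 54 (by enumerating all 360 distinct tours).
Excess = 60 − 54 = 6.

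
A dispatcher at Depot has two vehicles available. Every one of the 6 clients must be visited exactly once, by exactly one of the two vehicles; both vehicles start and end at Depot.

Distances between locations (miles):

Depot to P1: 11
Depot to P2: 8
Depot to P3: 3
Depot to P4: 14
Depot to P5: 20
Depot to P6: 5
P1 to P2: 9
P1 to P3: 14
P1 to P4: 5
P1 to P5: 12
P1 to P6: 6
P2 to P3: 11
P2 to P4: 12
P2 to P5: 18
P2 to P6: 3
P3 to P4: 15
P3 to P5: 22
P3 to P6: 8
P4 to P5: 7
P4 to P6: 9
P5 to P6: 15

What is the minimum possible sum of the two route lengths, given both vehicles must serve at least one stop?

55 miles — the smallest possible combined total.

Check every non-empty split of the stops between the two vehicles; for each half take its own optimal tour:
  {P1} + {P2, P3, P4, P5, P6}: 22 + 51 = 73
  {P2} + {P1, P3, P4, P5, P6}: 16 + 48 = 64
  {P1, P2} + {P3, P4, P5, P6}: 28 + 45 = 73
  {P3} + {P1, P2, P4, P5, P6}: 6 + 49 = 55
  {P1, P3} + {P2, P4, P5, P6}: 28 + 47 = 75
  {P2, P3} + {P1, P4, P5, P6}: 22 + 43 = 65
  … (31 splits in total)
Best: vehicle 1 Depot → P3 → Depot = 6; vehicle 2 Depot → P1 → P4 → P5 → P2 → P6 → Depot = 49; combined 55.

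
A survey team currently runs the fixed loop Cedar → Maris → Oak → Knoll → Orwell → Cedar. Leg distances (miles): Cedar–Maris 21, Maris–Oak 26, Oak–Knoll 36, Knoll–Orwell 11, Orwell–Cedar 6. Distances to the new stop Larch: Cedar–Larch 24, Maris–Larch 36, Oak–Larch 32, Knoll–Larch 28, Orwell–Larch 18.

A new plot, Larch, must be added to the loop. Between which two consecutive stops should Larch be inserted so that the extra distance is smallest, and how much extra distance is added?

+24 miles — insert Larch between Oak and Knoll.

Insertion cost between consecutive stops i–j is d(i,Larch) + d(Larch,j) − d(i,j):
  between Cedar and Maris: 24 + 36 − 21 = 39
  between Maris and Oak: 36 + 32 − 26 = 42
  between Oak and Knoll: 32 + 28 − 36 = 24
  between Knoll and Orwell: 28 + 18 − 11 = 35
  between Orwell and Cedar: 18 + 24 − 6 = 36
Cheapest insertion is between Oak and Knoll, adding 24.
New total = 100 + 24 = 124.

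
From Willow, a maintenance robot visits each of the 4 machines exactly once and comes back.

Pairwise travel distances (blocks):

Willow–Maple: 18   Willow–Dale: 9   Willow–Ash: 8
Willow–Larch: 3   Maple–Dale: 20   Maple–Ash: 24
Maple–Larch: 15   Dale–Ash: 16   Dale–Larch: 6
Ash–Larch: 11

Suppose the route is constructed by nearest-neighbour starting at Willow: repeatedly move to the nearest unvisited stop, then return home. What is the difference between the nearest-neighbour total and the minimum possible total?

Willow: Larch=3, Ash=8, Dale=9, Maple=18 ⇒ Larch
Larch: Dale=6, Ash=11, Maple=15 ⇒ Dale
Dale: Ash=16, Maple=20 ⇒ Ash
Ash: Maple=24 ⇒ Maple
NN route Willow → Larch → Dale → Ash → Maple → Willow costs 67.
Optimal: Willow → Ash → Maple → Dale → Larch → Willow costs 61 (by enumerating all 12 distinct tours).
Excess = 67 − 61 = 6.

The nearest-neighbour route is 6 blocks longer than optimal.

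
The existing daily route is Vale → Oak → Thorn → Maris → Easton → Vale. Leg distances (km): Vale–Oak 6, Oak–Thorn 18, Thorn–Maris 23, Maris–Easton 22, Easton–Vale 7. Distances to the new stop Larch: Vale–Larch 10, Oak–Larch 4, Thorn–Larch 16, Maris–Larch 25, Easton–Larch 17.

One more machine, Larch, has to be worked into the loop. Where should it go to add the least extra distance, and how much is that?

+2 km — insert Larch between Oak and Thorn.

Insertion cost between consecutive stops i–j is d(i,Larch) + d(Larch,j) − d(i,j):
  between Vale and Oak: 10 + 4 − 6 = 8
  between Oak and Thorn: 4 + 16 − 18 = 2
  between Thorn and Maris: 16 + 25 − 23 = 18
  between Maris and Easton: 25 + 17 − 22 = 20
  between Easton and Vale: 17 + 10 − 7 = 20
Cheapest insertion is between Oak and Thorn, adding 2.
New total = 76 + 2 = 78.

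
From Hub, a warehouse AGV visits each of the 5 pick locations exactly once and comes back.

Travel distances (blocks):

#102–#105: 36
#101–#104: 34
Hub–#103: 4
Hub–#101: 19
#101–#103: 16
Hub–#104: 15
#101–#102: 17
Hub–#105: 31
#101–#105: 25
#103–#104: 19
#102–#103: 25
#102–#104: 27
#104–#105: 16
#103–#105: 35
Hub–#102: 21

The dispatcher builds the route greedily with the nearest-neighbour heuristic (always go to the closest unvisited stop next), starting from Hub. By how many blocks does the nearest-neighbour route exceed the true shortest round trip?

9 blocks longer than the optimal tour.

Hub: #103=4, #104=15, #101=19, #102=21, #105=31 ⇒ #103
#103: #101=16, #104=19, #102=25, #105=35 ⇒ #101
#101: #102=17, #105=25, #104=34 ⇒ #102
#102: #104=27, #105=36 ⇒ #104
#104: #105=16 ⇒ #105
NN route Hub → #103 → #101 → #102 → #104 → #105 → Hub costs 111.
Optimal: Hub → #102 → #101 → #105 → #104 → #103 → Hub costs 102 (by enumerating all 60 distinct tours).
Excess = 111 − 102 = 9.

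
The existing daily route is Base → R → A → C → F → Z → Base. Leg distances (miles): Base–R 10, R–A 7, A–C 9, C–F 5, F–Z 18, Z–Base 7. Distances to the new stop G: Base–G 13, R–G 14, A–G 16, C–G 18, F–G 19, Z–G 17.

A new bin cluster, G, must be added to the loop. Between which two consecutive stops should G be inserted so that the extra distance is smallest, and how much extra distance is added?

Insertion cost between consecutive stops i–j is d(i,G) + d(G,j) − d(i,j):
  between Base and R: 13 + 14 − 10 = 17
  between R and A: 14 + 16 − 7 = 23
  between A and C: 16 + 18 − 9 = 25
  between C and F: 18 + 19 − 5 = 32
  between F and Z: 19 + 17 − 18 = 18
  between Z and Base: 17 + 13 − 7 = 23
Cheapest insertion is between Base and R, adding 17.
New total = 56 + 17 = 73.

Adding 17 miles by placing G on the Base–R leg.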